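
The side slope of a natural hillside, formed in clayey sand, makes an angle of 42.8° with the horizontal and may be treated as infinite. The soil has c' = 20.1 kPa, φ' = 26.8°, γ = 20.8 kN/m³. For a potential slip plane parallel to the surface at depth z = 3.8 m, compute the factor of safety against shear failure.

For an infinite slope with a slip plane parallel to the surface (no pore pressure): FS = [c' + γz cos²β tanφ'] / [γz sinβ cosβ].
γz = 20.8·3.8 = 79.04 kN/m²
Numerator = 20.1 + 79.04·cos²42.8°·tan26.8° = 20.1 + 79.04·0.5384·0.5051 = 41.595 kPa
Denominator = 79.04·sin42.8°·cos42.8° = 79.04·0.6794·0.7337 = 39.404 kPa
FS = 41.595 / 39.404 = 1.056

FS = 1.06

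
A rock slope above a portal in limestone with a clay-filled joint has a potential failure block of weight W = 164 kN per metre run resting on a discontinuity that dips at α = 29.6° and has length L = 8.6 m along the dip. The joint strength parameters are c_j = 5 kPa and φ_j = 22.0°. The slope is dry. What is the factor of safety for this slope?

FS = 1.24

Resolving the block weight along and normal to the plane and applying the Mohr–Coulomb strength on the joint:
N' = W cosα = 164·cos29.6° = 142.6 kN/m
Driving force T = W sinα = 164·sin29.6° = 81.0 kN/m
Resisting force R = c_j·L + N'·tanφ_j = 5·8.6 + 142.6·tan22.0° = 43.0 + 57.6 = 100.6 kN/m
FS = R / T = 100.6 / 81.0 = 1.242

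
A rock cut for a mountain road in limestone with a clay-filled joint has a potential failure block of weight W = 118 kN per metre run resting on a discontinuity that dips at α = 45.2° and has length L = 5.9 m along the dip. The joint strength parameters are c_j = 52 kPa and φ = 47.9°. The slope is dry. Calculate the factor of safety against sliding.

Resolving the block weight along and normal to the plane and applying the Mohr–Coulomb strength on the joint:
N' = W cosα = 118·cos45.2° = 83.1 kN/m
Driving force T = W sinα = 118·sin45.2° = 83.7 kN/m
Resisting force R = c_j·L + N'·tanφ = 52·5.9 + 83.1·tan47.9° = 306.8 + 92.0 = 398.8 kN/m
FS = R / T = 398.8 / 83.7 = 4.763

FS = 4.76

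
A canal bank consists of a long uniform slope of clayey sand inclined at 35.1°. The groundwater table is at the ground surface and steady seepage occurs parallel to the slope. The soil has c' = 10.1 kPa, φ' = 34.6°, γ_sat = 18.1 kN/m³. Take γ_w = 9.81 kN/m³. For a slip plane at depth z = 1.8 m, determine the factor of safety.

With seepage parallel to the slope and the water table at the surface, the effective normal stress on the slip plane uses the buoyant unit weight γ' = γ_sat − γ_w while the driving shear stress uses γ_sat:
FS = [c' + γ' z cos²β tanφ'] / [γ_sat z sinβ cosβ]
γ' = 18.1 − 9.81 = 8.29 kN/m³
Numerator = 10.1 + 8.29·1.8·cos²35.1°·tan34.6° = 10.1 + 8.29·1.8·0.6694·0.6899 = 16.990 kPa
Denominator = 18.1·1.8·sin35.1°·cos35.1° = 18.1·1.8·0.5750·0.8181 = 15.327 kPa
FS = 16.990 / 15.327 = 1.109

FS = 1.11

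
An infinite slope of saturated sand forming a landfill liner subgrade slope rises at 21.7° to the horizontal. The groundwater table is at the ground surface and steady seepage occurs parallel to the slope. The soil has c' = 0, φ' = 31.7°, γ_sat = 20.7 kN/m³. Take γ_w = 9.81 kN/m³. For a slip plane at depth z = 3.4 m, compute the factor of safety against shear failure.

With seepage parallel to the slope and the water table at the surface, the effective normal stress on the slip plane uses the buoyant unit weight γ' = γ_sat − γ_w while the driving shear stress uses γ_sat:
FS = [c' + γ' z cos²β tanφ'] / [γ_sat z sinβ cosβ]
(For c' = 0 this reduces to FS = (γ'/γ_sat)·tanφ'/tanβ.)
γ' = 20.7 − 9.81 = 10.89 kN/m³
Numerator = 0.0 + 10.89·3.4·cos²21.7°·tan31.7° = 0.0 + 10.89·3.4·0.8633·0.6176 = 19.741 kPa
Denominator = 20.7·3.4·sin21.7°·cos21.7° = 20.7·3.4·0.3697·0.9291 = 24.179 kPa
FS = 19.741 / 24.179 = 0.816

FS = 0.82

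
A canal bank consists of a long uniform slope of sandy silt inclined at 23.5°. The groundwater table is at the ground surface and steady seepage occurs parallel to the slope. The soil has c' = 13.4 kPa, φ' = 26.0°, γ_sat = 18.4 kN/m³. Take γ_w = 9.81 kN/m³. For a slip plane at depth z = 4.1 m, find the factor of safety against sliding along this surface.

With seepage parallel to the slope and the water table at the surface, the effective normal stress on the slip plane uses the buoyant unit weight γ' = γ_sat − γ_w while the driving shear stress uses γ_sat:
FS = [c' + γ' z cos²β tanφ'] / [γ_sat z sinβ cosβ]
γ' = 18.4 − 9.81 = 8.59 kN/m³
Numerator = 13.4 + 8.59·4.1·cos²23.5°·tan26.0° = 13.4 + 8.59·4.1·0.8410·0.4877 = 27.846 kPa
Denominator = 18.4·4.1·sin23.5°·cos23.5° = 18.4·4.1·0.3987·0.9171 = 27.587 kPa
FS = 27.846 / 27.587 = 1.009

FS = 1.01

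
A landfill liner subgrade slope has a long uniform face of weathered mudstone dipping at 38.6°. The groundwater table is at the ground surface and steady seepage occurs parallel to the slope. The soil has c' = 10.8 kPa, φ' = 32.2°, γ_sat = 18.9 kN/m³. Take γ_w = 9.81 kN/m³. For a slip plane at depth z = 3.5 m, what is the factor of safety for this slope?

With seepage parallel to the slope and the water table at the surface, the effective normal stress on the slip plane uses the buoyant unit weight γ' = γ_sat − γ_w while the driving shear stress uses γ_sat:
FS = [c' + γ' z cos²β tanφ'] / [γ_sat z sinβ cosβ]
γ' = 18.9 − 9.81 = 9.09 kN/m³
Numerator = 10.8 + 9.09·3.5·cos²38.6°·tan32.2° = 10.8 + 9.09·3.5·0.6108·0.6297 = 23.037 kPa
Denominator = 18.9·3.5·sin38.6°·cos38.6° = 18.9·3.5·0.6239·0.7815 = 32.253 kPa
FS = 23.037 / 32.253 = 0.714

FS = 0.71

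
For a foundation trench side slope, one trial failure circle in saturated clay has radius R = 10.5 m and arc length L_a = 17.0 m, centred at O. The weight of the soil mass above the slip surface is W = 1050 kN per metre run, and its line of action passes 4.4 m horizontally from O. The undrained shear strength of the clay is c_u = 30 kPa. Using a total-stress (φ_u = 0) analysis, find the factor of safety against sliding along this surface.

Taking moments about the centre O, the resisting moment is provided by the undrained shear strength acting along the arc:
M_R = c_u·L_a·R = 30·17.00·10.5 = 5355.0 kN·m/m
M_D = W·d = 1050·4.4 = 4620.0 kN·m/m
FS = M_R / M_D = 5355.0 / 4620.0 = 1.159

FS = 1.16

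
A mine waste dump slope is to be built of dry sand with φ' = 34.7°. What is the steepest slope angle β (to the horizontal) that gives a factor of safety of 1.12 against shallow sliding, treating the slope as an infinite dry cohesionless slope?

β = 31.7°

For an infinite dry cohesionless slope FS = tanφ'/tanβ, so tanβ = tanφ' / FS.
tanβ = tan34.7° / 1.12 = 0.6924 / 1.12 = 0.6182
β = arctan(0.6182) = 31.73°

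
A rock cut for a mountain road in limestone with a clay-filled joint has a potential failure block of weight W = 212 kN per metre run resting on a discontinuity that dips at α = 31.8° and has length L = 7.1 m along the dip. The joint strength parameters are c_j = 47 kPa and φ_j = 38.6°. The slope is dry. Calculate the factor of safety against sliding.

FS = 4.27

Resolving the block weight along and normal to the plane and applying the Mohr–Coulomb strength on the joint:
N' = W cosα = 212·cos31.8° = 180.2 kN/m
Driving force T = W sinα = 212·sin31.8° = 111.7 kN/m
Resisting force R = c_j·L + N'·tanφ_j = 47·7.1 + 180.2·tan38.6° = 333.7 + 143.8 = 477.5 kN/m
FS = R / T = 477.5 / 111.7 = 4.275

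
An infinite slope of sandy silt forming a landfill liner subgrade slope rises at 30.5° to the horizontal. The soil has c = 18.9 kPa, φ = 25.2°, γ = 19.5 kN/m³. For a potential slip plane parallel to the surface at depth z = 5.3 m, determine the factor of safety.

FS = 1.22

For an infinite slope with a slip plane parallel to the surface (no pore pressure): FS = [c + γz cos²β tanφ] / [γz sinβ cosβ].
γz = 19.5·5.3 = 103.35 kN/m²
Numerator = 18.9 + 103.35·cos²30.5°·tan25.2° = 18.9 + 103.35·0.7424·0.4706 = 55.005 kPa
Denominator = 103.35·sin30.5°·cos30.5° = 103.35·0.5075·0.8616 = 45.196 kPa
FS = 55.005 / 45.196 = 1.217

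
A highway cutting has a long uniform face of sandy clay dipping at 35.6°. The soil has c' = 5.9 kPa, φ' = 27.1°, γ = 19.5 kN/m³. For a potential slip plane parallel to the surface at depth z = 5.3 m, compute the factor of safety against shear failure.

For an infinite slope with a slip plane parallel to the surface (no pore pressure): FS = [c' + γz cos²β tanφ'] / [γz sinβ cosβ].
γz = 19.5·5.3 = 103.35 kN/m²
Numerator = 5.9 + 103.35·cos²35.6°·tan27.1° = 5.9 + 103.35·0.6611·0.5117 = 40.865 kPa
Denominator = 103.35·sin35.6°·cos35.6° = 103.35·0.5821·0.8131 = 48.918 kPa
FS = 40.865 / 48.918 = 0.835

FS = 0.84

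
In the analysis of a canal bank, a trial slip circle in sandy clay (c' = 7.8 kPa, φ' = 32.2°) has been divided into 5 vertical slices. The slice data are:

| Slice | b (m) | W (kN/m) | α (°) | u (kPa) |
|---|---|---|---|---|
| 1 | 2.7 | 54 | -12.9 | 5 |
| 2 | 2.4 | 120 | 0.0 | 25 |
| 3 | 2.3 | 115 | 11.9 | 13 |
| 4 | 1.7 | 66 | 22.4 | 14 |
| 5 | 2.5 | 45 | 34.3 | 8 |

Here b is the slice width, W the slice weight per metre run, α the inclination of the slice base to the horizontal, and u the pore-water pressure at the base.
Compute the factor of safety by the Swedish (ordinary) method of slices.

Ordinary method of slices: FS = Σ[c'·Δl_i + (W_i cosα_i − u_i·Δl_i)·tanφ'] / Σ W_i sinα_i, with Δl_i = b_i / cosα_i.
Slice 1: Δl = 2.7/cos(-12.9°) = 2.770 m; N'_1 = 54·cos(-12.9°) − 5·2.770 = 38.8; c'Δl = 21.61; W sinα = -12.1
Slice 2: Δl = 2.4/cos0.0° = 2.400 m; N'_2 = 120·cos0.0° − 25·2.400 = 60.0; c'Δl = 18.72; W sinα = 0.0
Slice 3: Δl = 2.3/cos11.9° = 2.351 m; N'_3 = 115·cos11.9° − 13·2.351 = 82.0; c'Δl = 18.33; W sinα = 23.7
Slice 4: Δl = 1.7/cos22.4° = 1.839 m; N'_4 = 66·cos22.4° − 14·1.839 = 35.3; c'Δl = 14.34; W sinα = 25.2
Slice 5: Δl = 2.5/cos34.3° = 3.026 m; N'_5 = 45·cos34.3° − 8·3.026 = 13.0; c'Δl = 23.60; W sinα = 25.4
Σc'Δl = 96.6 kN/m; ΣN' = 229.0 kN/m; ΣW sinα = 62.2 kN/m
Resisting = 96.6 + 229.0·tan32.2° = 96.6 + 144.2 = 240.8 kN/m
FS = 240.8 / 62.2 = 3.874

FS = 3.87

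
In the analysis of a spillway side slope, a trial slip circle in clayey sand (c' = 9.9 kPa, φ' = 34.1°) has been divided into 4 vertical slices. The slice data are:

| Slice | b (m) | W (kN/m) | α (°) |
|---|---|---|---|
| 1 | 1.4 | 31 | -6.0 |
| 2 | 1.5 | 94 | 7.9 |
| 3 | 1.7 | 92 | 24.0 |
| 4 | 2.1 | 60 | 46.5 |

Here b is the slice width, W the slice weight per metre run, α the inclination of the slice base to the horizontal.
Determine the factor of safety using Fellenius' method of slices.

Ordinary method of slices: FS = Σ[c'·Δl_i + (W_i cosα_i)·tanφ'] / Σ W_i sinα_i, with Δl_i = b_i / cosα_i.
Slice 1: Δl = 1.4/cos(-6.0°) = 1.408 m; N'_1 = 31·cos(-6.0°) = 30.8; c'Δl = 13.94; W sinα = -3.2
Slice 2: Δl = 1.5/cos7.9° = 1.514 m; N'_2 = 94·cos7.9° = 93.1; c'Δl = 14.99; W sinα = 12.9
Slice 3: Δl = 1.7/cos24.0° = 1.861 m; N'_3 = 92·cos24.0° = 84.0; c'Δl = 18.42; W sinα = 37.4
Slice 4: Δl = 2.1/cos46.5° = 3.051 m; N'_4 = 60·cos46.5° = 41.3; c'Δl = 30.20; W sinα = 43.5
Σc'Δl = 77.6 kN/m; ΣN' = 249.3 kN/m; ΣW sinα = 90.6 kN/m
Resisting = 77.6 + 249.3·tan34.1° = 77.6 + 168.8 = 246.3 kN/m
FS = 246.3 / 90.6 = 2.718

FS = 2.72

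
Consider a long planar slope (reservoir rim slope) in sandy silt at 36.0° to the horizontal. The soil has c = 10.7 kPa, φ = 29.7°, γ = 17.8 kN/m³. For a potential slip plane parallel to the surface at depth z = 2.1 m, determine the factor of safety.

For an infinite slope with a slip plane parallel to the surface (no pore pressure): FS = [c + γz cos²β tanφ] / [γz sinβ cosβ].
γz = 17.8·2.1 = 37.38 kN/m²
Numerator = 10.7 + 37.38·cos²36.0°·tan29.7° = 10.7 + 37.38·0.6545·0.5704 = 24.655 kPa
Denominator = 37.38·sin36.0°·cos36.0° = 37.38·0.5878·0.8090 = 17.775 kPa
FS = 24.655 / 17.775 = 1.387

FS = 1.39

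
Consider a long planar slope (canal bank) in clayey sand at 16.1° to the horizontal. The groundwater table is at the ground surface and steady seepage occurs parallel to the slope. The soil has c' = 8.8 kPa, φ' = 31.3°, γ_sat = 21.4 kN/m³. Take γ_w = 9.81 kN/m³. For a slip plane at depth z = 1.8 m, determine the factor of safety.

FS = 2.00

With seepage parallel to the slope and the water table at the surface, the effective normal stress on the slip plane uses the buoyant unit weight γ' = γ_sat − γ_w while the driving shear stress uses γ_sat:
FS = [c' + γ' z cos²β tanφ'] / [γ_sat z sinβ cosβ]
γ' = 21.4 − 9.81 = 11.59 kN/m³
Numerator = 8.8 + 11.59·1.8·cos²16.1°·tan31.3° = 8.8 + 11.59·1.8·0.9231·0.6080 = 20.509 kPa
Denominator = 21.4·1.8·sin16.1°·cos16.1° = 21.4·1.8·0.2773·0.9608 = 10.263 kPa
FS = 20.509 / 10.263 = 1.998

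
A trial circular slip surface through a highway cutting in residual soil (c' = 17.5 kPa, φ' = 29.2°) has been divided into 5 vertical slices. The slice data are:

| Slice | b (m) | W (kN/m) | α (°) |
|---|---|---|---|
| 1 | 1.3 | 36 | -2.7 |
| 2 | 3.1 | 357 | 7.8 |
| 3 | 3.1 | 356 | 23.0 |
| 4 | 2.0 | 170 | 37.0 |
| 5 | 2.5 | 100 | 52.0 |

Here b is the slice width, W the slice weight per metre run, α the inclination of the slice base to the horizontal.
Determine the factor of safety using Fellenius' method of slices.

FS = 2.08

Ordinary method of slices: FS = Σ[c'·Δl_i + (W_i cosα_i)·tanφ'] / Σ W_i sinα_i, with Δl_i = b_i / cosα_i.
Slice 1: Δl = 1.3/cos(-2.7°) = 1.301 m; N'_1 = 36·cos(-2.7°) = 36.0; c'Δl = 22.78; W sinα = -1.7
Slice 2: Δl = 3.1/cos7.8° = 3.129 m; N'_2 = 357·cos7.8° = 353.7; c'Δl = 54.76; W sinα = 48.5
Slice 3: Δl = 3.1/cos23.0° = 3.368 m; N'_3 = 356·cos23.0° = 327.7; c'Δl = 58.94; W sinα = 139.1
Slice 4: Δl = 2.0/cos37.0° = 2.504 m; N'_4 = 170·cos37.0° = 135.8; c'Δl = 43.82; W sinα = 102.3
Slice 5: Δl = 2.5/cos52.0° = 4.061 m; N'_5 = 100·cos52.0° = 61.6; c'Δl = 71.06; W sinα = 78.8
Σc'Δl = 251.4 kN/m; ΣN' = 914.7 kN/m; ΣW sinα = 367.0 kN/m
Resisting = 251.4 + 914.7·tan29.2° = 251.4 + 511.2 = 762.6 kN/m
FS = 762.6 / 367.0 = 2.078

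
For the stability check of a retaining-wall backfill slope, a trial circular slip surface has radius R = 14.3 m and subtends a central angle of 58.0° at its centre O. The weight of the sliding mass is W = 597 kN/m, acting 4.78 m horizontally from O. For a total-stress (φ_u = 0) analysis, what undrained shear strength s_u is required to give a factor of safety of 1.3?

FS = s_u·L_a·R / (W·d), so s_u = FS·W·d / (L_a·R).
Arc length L_a = R·θ = 14.3·(58.0°·π/180) = 14.3·1.0123 = 14.48 m
s_u = 1.3·597·4.78 / (14.48·14.3) = 3709.8 / 207.00 = 17.92 kPa

s_u = 17.9 kPa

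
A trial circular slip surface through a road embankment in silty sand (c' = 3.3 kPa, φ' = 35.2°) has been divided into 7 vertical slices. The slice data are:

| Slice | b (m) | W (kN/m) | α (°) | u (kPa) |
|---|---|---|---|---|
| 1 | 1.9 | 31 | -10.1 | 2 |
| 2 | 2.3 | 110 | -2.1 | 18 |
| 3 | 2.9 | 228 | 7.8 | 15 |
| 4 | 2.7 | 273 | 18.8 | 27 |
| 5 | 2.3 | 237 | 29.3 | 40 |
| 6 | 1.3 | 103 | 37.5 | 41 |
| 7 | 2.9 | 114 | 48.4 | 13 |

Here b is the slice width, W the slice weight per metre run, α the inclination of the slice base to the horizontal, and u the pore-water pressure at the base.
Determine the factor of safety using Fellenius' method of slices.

FS = 1.29

Ordinary method of slices: FS = Σ[c'·Δl_i + (W_i cosα_i − u_i·Δl_i)·tanφ'] / Σ W_i sinα_i, with Δl_i = b_i / cosα_i.
Slice 1: Δl = 1.9/cos(-10.1°) = 1.930 m; N'_1 = 31·cos(-10.1°) − 2·1.930 = 26.7; c'Δl = 6.37; W sinα = -5.4
Slice 2: Δl = 2.3/cos(-2.1°) = 2.302 m; N'_2 = 110·cos(-2.1°) − 18·2.302 = 68.5; c'Δl = 7.60; W sinα = -4.0
Slice 3: Δl = 2.9/cos7.8° = 2.927 m; N'_3 = 228·cos7.8° − 15·2.927 = 182.0; c'Δl = 9.66; W sinα = 30.9
Slice 4: Δl = 2.7/cos18.8° = 2.852 m; N'_4 = 273·cos18.8° − 27·2.852 = 181.4; c'Δl = 9.41; W sinα = 88.0
Slice 5: Δl = 2.3/cos29.3° = 2.637 m; N'_5 = 237·cos29.3° − 40·2.637 = 101.2; c'Δl = 8.70; W sinα = 116.0
Slice 6: Δl = 1.3/cos37.5° = 1.639 m; N'_6 = 103·cos37.5° − 41·1.639 = 14.5; c'Δl = 5.41; W sinα = 62.7
Slice 7: Δl = 2.9/cos48.4° = 4.368 m; N'_7 = 114·cos48.4° − 13·4.368 = 18.9; c'Δl = 14.41; W sinα = 85.2
Σc'Δl = 61.6 kN/m; ΣN' = 593.2 kN/m; ΣW sinα = 373.4 kN/m
Resisting = 61.6 + 593.2·tan35.2° = 61.6 + 418.4 = 480.0 kN/m
FS = 480.0 / 373.4 = 1.286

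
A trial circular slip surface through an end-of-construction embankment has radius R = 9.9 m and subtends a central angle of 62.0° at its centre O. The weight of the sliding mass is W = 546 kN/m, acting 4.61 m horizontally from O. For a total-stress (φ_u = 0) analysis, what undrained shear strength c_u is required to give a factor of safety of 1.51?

FS = c_u·L_a·R / (W·d), so c_u = FS·W·d / (L_a·R).
Arc length L_a = R·θ = 9.9·(62.0°·π/180) = 9.9·1.0821 = 10.71 m
c_u = 1.51·546·4.61 / (10.71·9.9) = 3800.8 / 106.06 = 35.84 kPa

c_u = 35.8 kPa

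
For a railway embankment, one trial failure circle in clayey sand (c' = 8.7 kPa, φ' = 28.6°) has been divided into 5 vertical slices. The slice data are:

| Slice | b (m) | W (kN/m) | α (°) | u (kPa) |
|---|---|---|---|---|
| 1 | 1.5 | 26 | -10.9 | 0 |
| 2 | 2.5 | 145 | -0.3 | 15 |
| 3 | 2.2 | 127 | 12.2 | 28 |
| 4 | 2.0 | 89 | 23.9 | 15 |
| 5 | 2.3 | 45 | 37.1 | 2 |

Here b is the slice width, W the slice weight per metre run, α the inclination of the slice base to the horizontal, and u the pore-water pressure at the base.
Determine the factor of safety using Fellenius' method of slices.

FS = 2.93

Ordinary method of slices: FS = Σ[c'·Δl_i + (W_i cosα_i − u_i·Δl_i)·tanφ'] / Σ W_i sinα_i, with Δl_i = b_i / cosα_i.
Slice 1: Δl = 1.5/cos(-10.9°) = 1.528 m; N'_1 = 26·cos(-10.9°) − 0·1.528 = 25.5; c'Δl = 13.29; W sinα = -4.9
Slice 2: Δl = 2.5/cos(-0.3°) = 2.500 m; N'_2 = 145·cos(-0.3°) − 15·2.500 = 107.5; c'Δl = 21.75; W sinα = -0.8
Slice 3: Δl = 2.2/cos12.2° = 2.251 m; N'_3 = 127·cos12.2° − 28·2.251 = 61.1; c'Δl = 19.58; W sinα = 26.8
Slice 4: Δl = 2.0/cos23.9° = 2.188 m; N'_4 = 89·cos23.9° − 15·2.188 = 48.6; c'Δl = 19.03; W sinα = 36.1
Slice 5: Δl = 2.3/cos37.1° = 2.884 m; N'_5 = 45·cos37.1° − 2·2.884 = 30.1; c'Δl = 25.09; W sinα = 27.1
Σc'Δl = 98.7 kN/m; ΣN' = 272.8 kN/m; ΣW sinα = 84.4 kN/m
Resisting = 98.7 + 272.8·tan28.6° = 98.7 + 148.7 = 247.5 kN/m
FS = 247.5 / 84.4 = 2.934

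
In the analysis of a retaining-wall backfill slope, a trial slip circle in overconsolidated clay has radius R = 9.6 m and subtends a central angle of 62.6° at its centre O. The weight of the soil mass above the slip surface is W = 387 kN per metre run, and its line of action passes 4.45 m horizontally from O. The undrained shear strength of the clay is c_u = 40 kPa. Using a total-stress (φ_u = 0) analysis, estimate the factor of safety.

FS = 2.34

Taking moments about the centre O, the resisting moment is provided by the undrained shear strength acting along the arc:
Arc length L_a = R·θ = 9.6·(62.6°·π/180) = 9.6·1.0926 = 10.49 m
M_R = c_u·L_a·R = 40·10.49·9.6 = 4027.7 kN·m/m
M_D = W·d = 387·4.45 = 1722.2 kN·m/m
FS = M_R / M_D = 4027.7 / 1722.2 = 2.339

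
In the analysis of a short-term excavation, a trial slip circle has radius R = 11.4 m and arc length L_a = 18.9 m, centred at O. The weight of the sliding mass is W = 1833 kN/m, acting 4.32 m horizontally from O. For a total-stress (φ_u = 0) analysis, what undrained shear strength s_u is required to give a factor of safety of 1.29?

s_u = 47.4 kPa

FS = s_u·L_a·R / (W·d), so s_u = FS·W·d / (L_a·R).
s_u = 1.29·1833·4.32 / (18.90·11.4) = 10214.9 / 215.46 = 47.41 kPa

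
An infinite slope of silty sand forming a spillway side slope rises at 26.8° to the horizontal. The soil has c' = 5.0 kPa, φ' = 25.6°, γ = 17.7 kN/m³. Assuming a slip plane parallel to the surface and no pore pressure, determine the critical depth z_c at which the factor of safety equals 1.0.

z_c = 13.63 m

Setting FS = 1.00 in FS = [c' + γz cos²β tanφ'] / [γz sinβ cosβ] and solving for z:
z = c' / [γ cosβ (FS·sinβ − cosβ·tanφ')]
  = 5.0 / [17.7·cos26.8°·(1.00·sin26.8° − cos26.8°·tan25.6°)]
  = 5.0 / [17.7·0.8926·(1.00·0.4509 − 0.8926·0.4791)]
  = 5.0 / 0.3669 = 13.628 m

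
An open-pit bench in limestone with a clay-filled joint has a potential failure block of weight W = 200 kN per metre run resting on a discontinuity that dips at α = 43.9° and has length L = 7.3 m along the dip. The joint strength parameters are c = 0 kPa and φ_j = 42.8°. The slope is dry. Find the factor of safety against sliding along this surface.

Resolving the block weight along and normal to the plane and applying the Mohr–Coulomb strength on the joint:
N' = W cosα = 200·cos43.9° = 144.1 kN/m
Driving force T = W sinα = 200·sin43.9° = 138.7 kN/m
Resisting force R = c·L + N'·tanφ_j = 0·7.3 + 144.1·tan42.8° = 0.0 + 133.4 = 133.4 kN/m
FS = R / T = 133.4 / 138.7 = 0.962

FS = 0.96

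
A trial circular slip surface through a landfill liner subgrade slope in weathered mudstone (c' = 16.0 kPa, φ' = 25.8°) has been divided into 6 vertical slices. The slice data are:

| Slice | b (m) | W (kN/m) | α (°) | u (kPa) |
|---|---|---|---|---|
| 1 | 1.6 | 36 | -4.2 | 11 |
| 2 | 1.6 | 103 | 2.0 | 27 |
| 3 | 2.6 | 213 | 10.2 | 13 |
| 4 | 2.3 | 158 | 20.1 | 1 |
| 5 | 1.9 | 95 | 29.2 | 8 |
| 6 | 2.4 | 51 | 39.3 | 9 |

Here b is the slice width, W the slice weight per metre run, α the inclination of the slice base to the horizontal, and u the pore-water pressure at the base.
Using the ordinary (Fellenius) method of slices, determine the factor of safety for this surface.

FS = 2.61

Ordinary method of slices: FS = Σ[c'·Δl_i + (W_i cosα_i − u_i·Δl_i)·tanφ'] / Σ W_i sinα_i, with Δl_i = b_i / cosα_i.
Slice 1: Δl = 1.6/cos(-4.2°) = 1.604 m; N'_1 = 36·cos(-4.2°) − 11·1.604 = 18.3; c'Δl = 25.67; W sinα = -2.6
Slice 2: Δl = 1.6/cos2.0° = 1.601 m; N'_2 = 103·cos2.0° − 27·1.601 = 59.7; c'Δl = 25.62; W sinα = 3.6
Slice 3: Δl = 2.6/cos10.2° = 2.642 m; N'_3 = 213·cos10.2° − 13·2.642 = 175.3; c'Δl = 42.27; W sinα = 37.7
Slice 4: Δl = 2.3/cos20.1° = 2.449 m; N'_4 = 158·cos20.1° − 1·2.449 = 145.9; c'Δl = 39.19; W sinα = 54.3
Slice 5: Δl = 1.9/cos29.2° = 2.177 m; N'_5 = 95·cos29.2° − 8·2.177 = 65.5; c'Δl = 34.83; W sinα = 46.3
Slice 6: Δl = 2.4/cos39.3° = 3.101 m; N'_6 = 51·cos39.3° − 9·3.101 = 11.6; c'Δl = 49.62; W sinα = 32.3
Σc'Δl = 217.2 kN/m; ΣN' = 476.3 kN/m; ΣW sinα = 171.6 kN/m
Resisting = 217.2 + 476.3·tan25.8° = 217.2 + 230.2 = 447.4 kN/m
FS = 447.4 / 171.6 = 2.607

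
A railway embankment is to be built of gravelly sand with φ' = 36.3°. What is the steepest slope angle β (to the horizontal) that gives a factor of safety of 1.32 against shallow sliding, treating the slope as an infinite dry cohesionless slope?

β = 29.1°

For an infinite dry cohesionless slope FS = tanφ'/tanβ, so tanβ = tanφ' / FS.
tanβ = tan36.3° / 1.32 = 0.7346 / 1.32 = 0.5565
β = arctan(0.5565) = 29.10°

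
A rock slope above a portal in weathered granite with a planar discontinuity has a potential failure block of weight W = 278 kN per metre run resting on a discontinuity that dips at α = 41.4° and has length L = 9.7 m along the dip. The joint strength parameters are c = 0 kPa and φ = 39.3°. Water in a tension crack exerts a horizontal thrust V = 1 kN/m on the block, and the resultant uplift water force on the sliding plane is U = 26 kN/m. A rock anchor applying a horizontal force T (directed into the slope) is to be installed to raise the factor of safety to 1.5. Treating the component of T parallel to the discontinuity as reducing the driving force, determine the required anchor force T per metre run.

T = 77 kN/m

Resolving forces along and normal to the sliding plane, with the horizontal anchor force T adding T·sinα to the effective normal force and T·cosα acting up the plane against the driving force:
FS = [cL + (W cosα − U − V sinα + T sinα) tanφ] / [W sinα + V cosα − T cosα]
Without the anchor: N' = 181.9 kN/m, driving T_d = 184.6 kN/m, resisting R = 0·9.7 + 181.9·tan39.3° = 148.9 kN/m, FS = 0.81.
Setting FS = 1.5 and solving for T:
1.5·(184.6 − T cos41.4°) = 148.9 + T sin41.4°·tan39.3°
T·(sin41.4°·tan39.3° + 1.5·cos41.4°) = 1.5·184.6 − 148.9
T·(0.6613·0.8185 + 1.5·0.7501) = 276.9 − 148.9 = 128.0
T·1.6664 = 128.0
T = 76.8 kN/m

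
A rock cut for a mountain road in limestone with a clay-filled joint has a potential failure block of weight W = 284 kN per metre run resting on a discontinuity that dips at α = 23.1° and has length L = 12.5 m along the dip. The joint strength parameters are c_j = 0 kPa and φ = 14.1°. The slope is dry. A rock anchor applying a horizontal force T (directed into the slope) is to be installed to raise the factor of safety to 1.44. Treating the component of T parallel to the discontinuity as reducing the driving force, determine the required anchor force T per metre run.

T = 67 kN/m

Resolving forces along and normal to the sliding plane, with the horizontal anchor force T adding T·sinα to the effective normal force and T·cosα acting up the plane against the driving force:
FS = [c_jL + (W cosα + T sinα) tanφ] / [W sinα − T cosα]
Without the anchor: N' = 261.2 kN/m, driving T_d = 111.4 kN/m, resisting R = 0·12.5 + 261.2·tan14.1° = 65.6 kN/m, FS = 0.59.
Setting FS = 1.44 and solving for T:
1.44·(111.4 − T cos23.1°) = 65.6 + T sin23.1°·tan14.1°
T·(sin23.1°·tan14.1° + 1.44·cos23.1°) = 1.44·111.4 − 65.6
T·(0.3923·0.2512 + 1.44·0.9198) = 160.5 − 65.6 = 94.8
T·1.4231 = 94.8
T = 66.6 kN/m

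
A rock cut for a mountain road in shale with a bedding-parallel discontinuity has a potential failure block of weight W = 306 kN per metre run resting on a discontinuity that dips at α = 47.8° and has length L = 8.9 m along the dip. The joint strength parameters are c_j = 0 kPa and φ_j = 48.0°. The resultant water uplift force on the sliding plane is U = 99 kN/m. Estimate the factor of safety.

FS = 0.52

Resolving the block weight along and normal to the plane and applying the Mohr–Coulomb strength on the joint:
N' = W cosα − U = 306·cos47.8° − 99 = 106.5 kN/m
Driving force T = W sinα = 306·sin47.8° = 226.7 kN/m
Resisting force R = c_j·L + N'·tanφ_j = 0·8.9 + 106.5·tan48.0° = 0.0 + 118.3 = 118.3 kN/m
FS = R / T = 118.3 / 226.7 = 0.522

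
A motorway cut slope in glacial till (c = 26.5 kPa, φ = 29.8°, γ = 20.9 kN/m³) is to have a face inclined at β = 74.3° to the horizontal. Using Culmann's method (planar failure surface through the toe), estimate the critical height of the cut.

H_c = 14.78 m

Culmann's analysis gives the critical failure plane at α_cr = (β + φ)/2 = (74.3 + 29.8)/2 = 52.0°, and the critical height
H_c = (4c/γ) · sinβ cosφ / [1 − cos(β − φ)]
    = (4·26.5/20.9) · sin74.3°·cos29.8° / [1 − cos(44.5°)]
    = 5.072 · 0.9627·0.8678 / [1 − 0.7133]
    = 5.072 · 0.8354 / 0.2867
    = 14.78 m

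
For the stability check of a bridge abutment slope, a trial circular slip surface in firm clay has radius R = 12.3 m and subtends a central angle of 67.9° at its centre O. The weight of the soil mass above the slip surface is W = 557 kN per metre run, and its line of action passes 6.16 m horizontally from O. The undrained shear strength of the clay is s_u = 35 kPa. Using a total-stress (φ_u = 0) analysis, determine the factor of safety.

FS = 1.83

Taking moments about the centre O, the resisting moment is provided by the undrained shear strength acting along the arc:
Arc length L_a = R·θ = 12.3·(67.9°·π/180) = 12.3·1.1851 = 14.58 m
M_R = s_u·L_a·R = 35·14.58·12.3 = 6275.2 kN·m/m
M_D = W·d = 557·6.16 = 3431.1 kN·m/m
FS = M_R / M_D = 6275.2 / 3431.1 = 1.829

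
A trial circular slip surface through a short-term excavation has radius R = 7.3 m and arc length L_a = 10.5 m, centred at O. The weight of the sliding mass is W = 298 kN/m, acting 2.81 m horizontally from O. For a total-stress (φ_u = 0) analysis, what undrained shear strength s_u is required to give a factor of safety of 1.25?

s_u = 13.7 kPa

FS = s_u·L_a·R / (W·d), so s_u = FS·W·d / (L_a·R).
s_u = 1.25·298·2.81 / (10.50·7.3) = 1046.7 / 76.65 = 13.66 kPa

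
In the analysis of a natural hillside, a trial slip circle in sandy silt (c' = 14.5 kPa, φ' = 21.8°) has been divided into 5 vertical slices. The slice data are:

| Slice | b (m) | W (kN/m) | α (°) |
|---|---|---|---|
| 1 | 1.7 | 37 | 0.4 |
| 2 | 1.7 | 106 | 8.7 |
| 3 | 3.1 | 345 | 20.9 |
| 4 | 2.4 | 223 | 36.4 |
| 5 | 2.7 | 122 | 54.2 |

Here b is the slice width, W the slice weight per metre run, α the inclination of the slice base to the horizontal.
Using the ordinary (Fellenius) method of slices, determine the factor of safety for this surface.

Ordinary method of slices: FS = Σ[c'·Δl_i + (W_i cosα_i)·tanφ'] / Σ W_i sinα_i, with Δl_i = b_i / cosα_i.
Slice 1: Δl = 1.7/cos0.4° = 1.700 m; N'_1 = 37·cos0.4° = 37.0; c'Δl = 24.65; W sinα = 0.3
Slice 2: Δl = 1.7/cos8.7° = 1.720 m; N'_2 = 106·cos8.7° = 104.8; c'Δl = 24.94; W sinα = 16.0
Slice 3: Δl = 3.1/cos20.9° = 3.318 m; N'_3 = 345·cos20.9° = 322.3; c'Δl = 48.12; W sinα = 123.1
Slice 4: Δl = 2.4/cos36.4° = 2.982 m; N'_4 = 223·cos36.4° = 179.5; c'Δl = 43.24; W sinα = 132.3
Slice 5: Δl = 2.7/cos54.2° = 4.616 m; N'_5 = 122·cos54.2° = 71.4; c'Δl = 66.93; W sinα = 98.9
Σc'Δl = 207.9 kN/m; ΣN' = 714.9 kN/m; ΣW sinα = 370.6 kN/m
Resisting = 207.9 + 714.9·tan21.8° = 207.9 + 286.0 = 493.8 kN/m
FS = 493.8 / 370.6 = 1.332

FS = 1.33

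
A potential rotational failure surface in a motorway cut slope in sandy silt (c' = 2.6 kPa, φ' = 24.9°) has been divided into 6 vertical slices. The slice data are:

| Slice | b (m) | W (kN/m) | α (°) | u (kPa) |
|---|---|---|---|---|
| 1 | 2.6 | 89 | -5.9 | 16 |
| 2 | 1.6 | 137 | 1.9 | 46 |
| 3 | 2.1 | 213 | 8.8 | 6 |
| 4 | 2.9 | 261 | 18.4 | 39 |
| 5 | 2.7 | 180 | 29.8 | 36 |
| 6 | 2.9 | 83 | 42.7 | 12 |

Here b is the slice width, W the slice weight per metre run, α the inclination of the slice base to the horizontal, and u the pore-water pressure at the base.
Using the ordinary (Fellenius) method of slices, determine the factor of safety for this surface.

Ordinary method of slices: FS = Σ[c'·Δl_i + (W_i cosα_i − u_i·Δl_i)·tanφ'] / Σ W_i sinα_i, with Δl_i = b_i / cosα_i.
Slice 1: Δl = 2.6/cos(-5.9°) = 2.614 m; N'_1 = 89·cos(-5.9°) − 16·2.614 = 46.7; c'Δl = 6.80; W sinα = -9.1
Slice 2: Δl = 1.6/cos1.9° = 1.601 m; N'_2 = 137·cos1.9° − 46·1.601 = 63.3; c'Δl = 4.16; W sinα = 4.5
Slice 3: Δl = 2.1/cos8.8° = 2.125 m; N'_3 = 213·cos8.8° − 6·2.125 = 197.7; c'Δl = 5.53; W sinα = 32.6
Slice 4: Δl = 2.9/cos18.4° = 3.056 m; N'_4 = 261·cos18.4° − 39·3.056 = 128.5; c'Δl = 7.95; W sinα = 82.4
Slice 5: Δl = 2.7/cos29.8° = 3.111 m; N'_5 = 180·cos29.8° − 36·3.111 = 44.2; c'Δl = 8.09; W sinα = 89.5
Slice 6: Δl = 2.9/cos42.7° = 3.946 m; N'_6 = 83·cos42.7° − 12·3.946 = 13.6; c'Δl = 10.26; W sinα = 56.3
Σc'Δl = 42.8 kN/m; ΣN' = 494.0 kN/m; ΣW sinα = 256.1 kN/m
Resisting = 42.8 + 494.0·tan24.9° = 42.8 + 229.3 = 272.1 kN/m
FS = 272.1 / 256.1 = 1.062

FS = 1.06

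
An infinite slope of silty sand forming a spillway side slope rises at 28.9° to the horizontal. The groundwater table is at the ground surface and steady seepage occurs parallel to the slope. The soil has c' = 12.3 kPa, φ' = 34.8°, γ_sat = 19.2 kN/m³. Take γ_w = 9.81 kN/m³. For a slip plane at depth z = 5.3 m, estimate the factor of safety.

With seepage parallel to the slope and the water table at the surface, the effective normal stress on the slip plane uses the buoyant unit weight γ' = γ_sat − γ_w while the driving shear stress uses γ_sat:
FS = [c' + γ' z cos²β tanφ'] / [γ_sat z sinβ cosβ]
γ' = 19.2 − 9.81 = 9.39 kN/m³
Numerator = 12.3 + 9.39·5.3·cos²28.9°·tan34.8° = 12.3 + 9.39·5.3·0.7664·0.6950 = 38.810 kPa
Denominator = 19.2·5.3·sin28.9°·cos28.9° = 19.2·5.3·0.4833·0.8755 = 43.054 kPa
FS = 38.810 / 43.054 = 0.901

FS = 0.90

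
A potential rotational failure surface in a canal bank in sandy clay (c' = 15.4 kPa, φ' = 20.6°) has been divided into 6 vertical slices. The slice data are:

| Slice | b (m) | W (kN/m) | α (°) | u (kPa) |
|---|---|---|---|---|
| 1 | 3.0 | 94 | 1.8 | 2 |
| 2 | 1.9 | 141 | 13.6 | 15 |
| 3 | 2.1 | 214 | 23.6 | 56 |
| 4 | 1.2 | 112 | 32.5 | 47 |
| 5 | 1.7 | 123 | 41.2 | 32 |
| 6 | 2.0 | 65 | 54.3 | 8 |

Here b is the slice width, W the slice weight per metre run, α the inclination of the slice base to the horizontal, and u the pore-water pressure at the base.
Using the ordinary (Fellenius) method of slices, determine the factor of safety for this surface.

FS = 1.08

Ordinary method of slices: FS = Σ[c'·Δl_i + (W_i cosα_i − u_i·Δl_i)·tanφ'] / Σ W_i sinα_i, with Δl_i = b_i / cosα_i.
Slice 1: Δl = 3.0/cos1.8° = 3.001 m; N'_1 = 94·cos1.8° − 2·3.001 = 88.0; c'Δl = 46.22; W sinα = 3.0
Slice 2: Δl = 1.9/cos13.6° = 1.955 m; N'_2 = 141·cos13.6° − 15·1.955 = 107.7; c'Δl = 30.10; W sinα = 33.2
Slice 3: Δl = 2.1/cos23.6° = 2.292 m; N'_3 = 214·cos23.6° − 56·2.292 = 67.8; c'Δl = 35.29; W sinα = 85.7
Slice 4: Δl = 1.2/cos32.5° = 1.423 m; N'_4 = 112·cos32.5° − 47·1.423 = 27.6; c'Δl = 21.91; W sinα = 60.2
Slice 5: Δl = 1.7/cos41.2° = 2.259 m; N'_5 = 123·cos41.2° − 32·2.259 = 20.2; c'Δl = 34.79; W sinα = 81.0
Slice 6: Δl = 2.0/cos54.3° = 3.427 m; N'_6 = 65·cos54.3° − 8·3.427 = 10.5; c'Δl = 52.78; W sinα = 52.8
Σc'Δl = 221.1 kN/m; ΣN' = 321.8 kN/m; ΣW sinα = 315.8 kN/m
Resisting = 221.1 + 321.8·tan20.6° = 221.1 + 121.0 = 342.1 kN/m
FS = 342.1 / 315.8 = 1.083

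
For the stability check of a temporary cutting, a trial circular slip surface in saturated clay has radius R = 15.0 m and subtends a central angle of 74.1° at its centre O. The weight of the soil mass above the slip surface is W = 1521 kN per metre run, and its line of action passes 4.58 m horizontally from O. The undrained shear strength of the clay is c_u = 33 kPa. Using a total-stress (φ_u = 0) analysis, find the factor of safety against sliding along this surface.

Taking moments about the centre O, the resisting moment is provided by the undrained shear strength acting along the arc:
Arc length L_a = R·θ = 15.0·(74.1°·π/180) = 15.0·1.2933 = 19.40 m
M_R = c_u·L_a·R = 33·19.40·15.0 = 9602.7 kN·m/m
M_D = W·d = 1521·4.58 = 6966.2 kN·m/m
FS = M_R / M_D = 9602.7 / 6966.2 = 1.378

FS = 1.38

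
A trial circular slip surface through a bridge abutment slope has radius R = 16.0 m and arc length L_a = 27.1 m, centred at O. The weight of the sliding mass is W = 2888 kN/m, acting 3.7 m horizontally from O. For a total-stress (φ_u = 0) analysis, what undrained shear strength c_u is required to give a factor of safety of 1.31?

c_u = 32.3 kPa

FS = c_u·L_a·R / (W·d), so c_u = FS·W·d / (L_a·R).
c_u = 1.31·2888·3.7 / (27.10·16.0) = 13998.1 / 433.60 = 32.28 kPa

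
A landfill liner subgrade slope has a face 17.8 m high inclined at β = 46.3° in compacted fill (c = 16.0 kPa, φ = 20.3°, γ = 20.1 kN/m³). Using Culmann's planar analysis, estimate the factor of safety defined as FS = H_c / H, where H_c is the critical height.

H_c = (4c/γ) · sinβ cosφ / [1 − cos(β − φ)]
    = (4·16.0/20.1) · sin46.3°·cos20.3° / [1 − cos26.0°]
    = 3.184 · 0.6781 / 0.1012 = 21.33 m
FS = H_c / H = 21.33 / 17.8 = 1.198

FS = 1.20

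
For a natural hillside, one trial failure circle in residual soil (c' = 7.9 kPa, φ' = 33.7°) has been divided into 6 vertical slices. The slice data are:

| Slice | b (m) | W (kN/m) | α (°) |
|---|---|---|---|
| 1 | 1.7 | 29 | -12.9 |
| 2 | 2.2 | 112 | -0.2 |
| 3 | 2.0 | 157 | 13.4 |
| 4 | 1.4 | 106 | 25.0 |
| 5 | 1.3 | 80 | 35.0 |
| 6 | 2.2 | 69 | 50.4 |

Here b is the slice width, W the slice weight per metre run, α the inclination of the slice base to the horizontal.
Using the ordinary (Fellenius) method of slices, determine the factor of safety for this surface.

FS = 2.49

Ordinary method of slices: FS = Σ[c'·Δl_i + (W_i cosα_i)·tanφ'] / Σ W_i sinα_i, with Δl_i = b_i / cosα_i.
Slice 1: Δl = 1.7/cos(-12.9°) = 1.744 m; N'_1 = 29·cos(-12.9°) = 28.3; c'Δl = 13.78; W sinα = -6.5
Slice 2: Δl = 2.2/cos(-0.2°) = 2.200 m; N'_2 = 112·cos(-0.2°) = 112.0; c'Δl = 17.38; W sinα = -0.4
Slice 3: Δl = 2.0/cos13.4° = 2.056 m; N'_3 = 157·cos13.4° = 152.7; c'Δl = 16.24; W sinα = 36.4
Slice 4: Δl = 1.4/cos25.0° = 1.545 m; N'_4 = 106·cos25.0° = 96.1; c'Δl = 12.20; W sinα = 44.8
Slice 5: Δl = 1.3/cos35.0° = 1.587 m; N'_5 = 80·cos35.0° = 65.5; c'Δl = 12.54; W sinα = 45.9
Slice 6: Δl = 2.2/cos50.4° = 3.451 m; N'_6 = 69·cos50.4° = 44.0; c'Δl = 27.27; W sinα = 53.2
Σc'Δl = 99.4 kN/m; ΣN' = 498.6 kN/m; ΣW sinα = 173.4 kN/m
Resisting = 99.4 + 498.6·tan33.7° = 99.4 + 332.5 = 431.9 kN/m
FS = 431.9 / 173.4 = 2.491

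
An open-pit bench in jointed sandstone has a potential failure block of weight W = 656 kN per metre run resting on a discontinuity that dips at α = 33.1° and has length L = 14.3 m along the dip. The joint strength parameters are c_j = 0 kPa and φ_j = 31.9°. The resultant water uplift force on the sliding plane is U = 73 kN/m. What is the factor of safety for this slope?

Resolving the block weight along and normal to the plane and applying the Mohr–Coulomb strength on the joint:
N' = W cosα − U = 656·cos33.1° − 73 = 476.5 kN/m
Driving force T = W sinα = 656·sin33.1° = 358.2 kN/m
Resisting force R = c_j·L + N'·tanφ_j = 0·14.3 + 476.5·tan31.9° = 0.0 + 296.6 = 296.6 kN/m
FS = R / T = 296.6 / 358.2 = 0.828

FS = 0.83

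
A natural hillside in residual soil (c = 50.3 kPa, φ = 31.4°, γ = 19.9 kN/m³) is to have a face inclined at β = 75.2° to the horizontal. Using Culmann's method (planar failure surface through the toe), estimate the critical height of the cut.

Culmann's analysis gives the critical failure plane at α_cr = (β + φ)/2 = (75.2 + 31.4)/2 = 53.3°, and the critical height
H_c = (4c/γ) · sinβ cosφ / [1 − cos(β − φ)]
    = (4·50.3/19.9) · sin75.2°·cos31.4° / [1 − cos(43.8°)]
    = 10.111 · 0.9668·0.8536 / [1 − 0.7218]
    = 10.111 · 0.8252 / 0.2782
    = 29.99 m

H_c = 29.99 m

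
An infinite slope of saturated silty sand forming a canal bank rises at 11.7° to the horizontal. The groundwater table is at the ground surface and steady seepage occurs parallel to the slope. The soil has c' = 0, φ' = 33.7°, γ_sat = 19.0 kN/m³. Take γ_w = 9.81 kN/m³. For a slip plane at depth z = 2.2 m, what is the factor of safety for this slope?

With seepage parallel to the slope and the water table at the surface, the effective normal stress on the slip plane uses the buoyant unit weight γ' = γ_sat − γ_w while the driving shear stress uses γ_sat:
FS = [c' + γ' z cos²β tanφ'] / [γ_sat z sinβ cosβ]
(For c' = 0 this reduces to FS = (γ'/γ_sat)·tanφ'/tanβ.)
γ' = 19.0 − 9.81 = 9.19 kN/m³
Numerator = 0.0 + 9.19·2.2·cos²11.7°·tan33.7° = 0.0 + 9.19·2.2·0.9589·0.6669 = 12.929 kPa
Denominator = 19.0·2.2·sin11.7°·cos11.7° = 19.0·2.2·0.2028·0.9792 = 8.300 kPa
FS = 12.929 / 8.300 = 1.558

FS = 1.56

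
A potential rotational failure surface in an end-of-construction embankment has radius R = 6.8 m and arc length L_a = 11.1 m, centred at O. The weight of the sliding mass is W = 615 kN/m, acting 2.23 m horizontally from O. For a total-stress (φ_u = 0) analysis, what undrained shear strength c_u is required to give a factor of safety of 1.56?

c_u = 28.3 kPa

FS = c_u·L_a·R / (W·d), so c_u = FS·W·d / (L_a·R).
c_u = 1.56·615·2.23 / (11.10·6.8) = 2139.5 / 75.48 = 28.34 kPa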